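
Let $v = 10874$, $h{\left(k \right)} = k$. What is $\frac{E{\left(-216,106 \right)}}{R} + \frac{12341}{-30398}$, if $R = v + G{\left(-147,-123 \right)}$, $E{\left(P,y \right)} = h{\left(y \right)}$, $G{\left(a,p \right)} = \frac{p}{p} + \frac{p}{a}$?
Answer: $- \frac{802353643}{2024947571} \approx -0.39623$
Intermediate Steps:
$G{\left(a,p \right)} = 1 + \frac{p}{a}$
$E{\left(P,y \right)} = y$
$R = \frac{532916}{49}$ ($R = 10874 + \frac{-147 - 123}{-147} = 10874 - - \frac{90}{49} = 10874 + \frac{90}{49} = \frac{532916}{49} \approx 10876.0$)
$\frac{E{\left(-216,106 \right)}}{R} + \frac{12341}{-30398} = \frac{106}{\frac{532916}{49}} + \frac{12341}{-30398} = 106 \cdot \frac{49}{532916} + 12341 \left(- \frac{1}{30398}\right) = \frac{2597}{266458} - \frac{12341}{30398} = - \frac{802353643}{2024947571}$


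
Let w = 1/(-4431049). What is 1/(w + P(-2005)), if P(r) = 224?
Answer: 4431049/992554975 ≈ 0.0044643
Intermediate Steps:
w = -1/4431049 ≈ -2.2568e-7
1/(w + P(-2005)) = 1/(-1/4431049 + 224) = 1/(992554975/4431049) = 4431049/992554975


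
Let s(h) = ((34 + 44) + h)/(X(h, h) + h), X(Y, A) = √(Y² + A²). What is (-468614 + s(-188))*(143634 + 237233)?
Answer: -16777104131457/94 - 20947685*√2/94 ≈ -1.7848e+11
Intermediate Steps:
X(Y, A) = √(A² + Y²)
s(h) = (78 + h)/(h + √2*√(h²)) (s(h) = ((34 + 44) + h)/(√(h² + h²) + h) = (78 + h)/(√(2*h²) + h) = (78 + h)/(√2*√(h²) + h) = (78 + h)/(h + √2*√(h²)))
(-468614 + s(-188))*(143634 + 237233) = (-468614 + (78 - 188)/(-188 + √2*√((-188)²)))*(143634 + 237233) = (-468614 - 110/(-188 + √2*√35344))*380867 = (-468614 - 110/(-188 + √2*188))*380867 = (-468614 - 110/(-188 + 188*√2))*380867 = -178479608338 - 41895370/(-188 + 188*√2)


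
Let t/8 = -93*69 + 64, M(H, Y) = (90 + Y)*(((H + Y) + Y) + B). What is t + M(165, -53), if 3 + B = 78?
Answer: -45866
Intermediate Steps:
B = 75 (B = -3 + 78 = 75)
M(H, Y) = (90 + Y)*(75 + H + 2*Y) (M(H, Y) = (90 + Y)*(((H + Y) + Y) + 75) = (90 + Y)*((H + 2*Y) + 75) = (90 + Y)*(75 + H + 2*Y))
t = -50824 (t = 8*(-93*69 + 64) = 8*(-6417 + 64) = 8*(-6353) = -50824)
t + M(165, -53) = -50824 + (6750 + 2*(-53)**2 + 90*165 + 255*(-53) + 165*(-53)) = -50824 + (6750 + 2*2809 + 14850 - 13515 - 8745) = -50824 + (6750 + 5618 + 14850 - 13515 - 8745) = -50824 + 4958 = -45866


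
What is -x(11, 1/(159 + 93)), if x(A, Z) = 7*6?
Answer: -42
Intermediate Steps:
x(A, Z) = 42
-x(11, 1/(159 + 93)) = -1*42 = -42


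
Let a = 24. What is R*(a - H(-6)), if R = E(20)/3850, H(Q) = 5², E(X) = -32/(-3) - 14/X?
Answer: -299/115500 ≈ -0.0025887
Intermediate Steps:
E(X) = 32/3 - 14/X (E(X) = -32*(-⅓) - 14/X = 32/3 - 14/X)
H(Q) = 25
R = 299/115500 (R = (32/3 - 14/20)/3850 = (32/3 - 14*1/20)*(1/3850) = (32/3 - 7/10)*(1/3850) = (299/30)*(1/3850) = 299/115500 ≈ 0.0025887)
R*(a - H(-6)) = 299*(24 - 1*25)/115500 = 299*(24 - 25)/115500 = (299/115500)*(-1) = -299/115500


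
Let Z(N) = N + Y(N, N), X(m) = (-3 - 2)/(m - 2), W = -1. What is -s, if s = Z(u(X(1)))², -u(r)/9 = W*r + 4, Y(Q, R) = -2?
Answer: -49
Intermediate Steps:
X(m) = -5/(-2 + m)
u(r) = -36 + 9*r (u(r) = -9*(-r + 4) = -9*(4 - r) = -36 + 9*r)
Z(N) = -2 + N (Z(N) = N - 2 = -2 + N)
s = 49 (s = (-2 + (-36 + 9*(-5/(-2 + 1))))² = (-2 + (-36 + 9*(-5/(-1))))² = (-2 + (-36 + 9*(-5*(-1))))² = (-2 + (-36 + 9*5))² = (-2 + (-36 + 45))² = (-2 + 9)² = 7² = 49)
-s = -1*49 = -49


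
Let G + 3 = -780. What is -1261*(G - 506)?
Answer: 1625429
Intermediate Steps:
G = -783 (G = -3 - 780 = -783)
-1261*(G - 506) = -1261*(-783 - 506) = -1261*(-1289) = 1625429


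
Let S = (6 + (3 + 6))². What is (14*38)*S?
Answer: 119700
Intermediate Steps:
S = 225 (S = (6 + 9)² = 15² = 225)
(14*38)*S = (14*38)*225 = 532*225 = 119700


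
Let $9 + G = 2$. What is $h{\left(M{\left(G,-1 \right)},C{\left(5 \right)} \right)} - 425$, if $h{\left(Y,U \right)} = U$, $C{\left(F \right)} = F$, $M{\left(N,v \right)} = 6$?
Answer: $-420$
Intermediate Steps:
$G = -7$ ($G = -9 + 2 = -7$)
$h{\left(M{\left(G,-1 \right)},C{\left(5 \right)} \right)} - 425 = 5 - 425 = -420$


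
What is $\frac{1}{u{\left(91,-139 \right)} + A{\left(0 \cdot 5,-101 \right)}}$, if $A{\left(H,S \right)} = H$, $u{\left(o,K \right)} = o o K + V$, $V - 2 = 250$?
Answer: $- \frac{1}{1150807} \approx -8.6896 \cdot 10^{-7}$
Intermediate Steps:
$V = 252$ ($V = 2 + 250 = 252$)
$u{\left(o,K \right)} = 252 + K o^{2}$ ($u{\left(o,K \right)} = o o K + 252 = o^{2} K + 252 = K o^{2} + 252 = 252 + K o^{2}$)
$\frac{1}{u{\left(91,-139 \right)} + A{\left(0 \cdot 5,-101 \right)}} = \frac{1}{\left(252 - 139 \cdot 91^{2}\right) + 0 \cdot 5} = \frac{1}{\left(252 - 1151059\right) + 0} = \frac{1}{-1150807 + 0} = \frac{1}{-1150807} = - \frac{1}{1150807}$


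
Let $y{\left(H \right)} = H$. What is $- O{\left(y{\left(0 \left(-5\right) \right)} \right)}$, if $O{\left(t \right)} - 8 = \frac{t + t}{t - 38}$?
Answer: $-8$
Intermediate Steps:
$O{\left(t \right)} = 8 + \frac{2 t}{-38 + t}$ ($O{\left(t \right)} = 8 + \frac{t + t}{t - 38} = 8 + \frac{2 t}{-38 + t}$)
$- O{\left(y{\left(0 \left(-5\right) \right)} \right)} = - \frac{2 \left(-152 + 5 \cdot 0 \left(-5\right)\right)}{-38 + 0 \left(-5\right)} = - \frac{2 \left(-152 + 5 \cdot 0\right)}{-38 + 0} = - \frac{2 \left(-152 + 0\right)}{-38} = - \frac{2 \left(-1\right) \left(-152\right)}{38} = \left(-1\right) 8 = -8$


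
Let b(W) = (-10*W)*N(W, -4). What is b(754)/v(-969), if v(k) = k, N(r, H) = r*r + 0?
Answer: 4286610640/969 ≈ 4.4237e+6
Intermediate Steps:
N(r, H) = r² (N(r, H) = r² + 0 = r²)
b(W) = -10*W³ (b(W) = (-10*W)*W² = -10*W³)
b(754)/v(-969) = -10*754³/(-969) = -10*428661064*(-1/969) = -4286610640*(-1/969) = 4286610640/969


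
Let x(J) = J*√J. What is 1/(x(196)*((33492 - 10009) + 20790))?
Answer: 1/121485112 ≈ 8.2315e-9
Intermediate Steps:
x(J) = J^(3/2)
1/(x(196)*((33492 - 10009) + 20790)) = 1/((196^(3/2))*((33492 - 10009) + 20790)) = 1/(2744*(23483 + 20790)) = (1/2744)/44273 = (1/2744)*(1/44273) = 1/121485112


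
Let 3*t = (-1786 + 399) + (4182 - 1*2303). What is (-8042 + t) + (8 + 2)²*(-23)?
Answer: -10178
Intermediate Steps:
t = 164 (t = ((-1786 + 399) + (4182 - 1*2303))/3 = (-1387 + (4182 - 2303))/3 = (-1387 + 1879)/3 = (⅓)*492 = 164)
(-8042 + t) + (8 + 2)²*(-23) = (-8042 + 164) + (8 + 2)²*(-23) = -7878 + 10²*(-23) = -7878 + 100*(-23) = -7878 - 2300 = -10178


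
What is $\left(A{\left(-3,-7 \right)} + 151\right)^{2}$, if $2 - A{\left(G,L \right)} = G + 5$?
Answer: $22801$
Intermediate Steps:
$A{\left(G,L \right)} = -3 - G$ ($A{\left(G,L \right)} = 2 - \left(G + 5\right) = 2 - \left(5 + G\right) = -3 - G$)
$\left(A{\left(-3,-7 \right)} + 151\right)^{2} = \left(\left(-3 - -3\right) + 151\right)^{2} = \left(\left(-3 + 3\right) + 151\right)^{2} = \left(0 + 151\right)^{2} = 151^{2} = 22801$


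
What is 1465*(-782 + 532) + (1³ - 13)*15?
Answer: -366430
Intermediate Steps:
1465*(-782 + 532) + (1³ - 13)*15 = 1465*(-250) + (1 - 13)*15 = -366250 - 12*15 = -366250 - 180 = -366430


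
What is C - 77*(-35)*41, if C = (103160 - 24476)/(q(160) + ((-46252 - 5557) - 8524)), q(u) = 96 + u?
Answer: 6638129431/60077 ≈ 1.1049e+5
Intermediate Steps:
C = -78684/60077 (C = (103160 - 24476)/((96 + 160) + ((-46252 - 5557) - 8524)) = 78684/(256 + (-51809 - 8524)) = 78684/(256 - 60333) = 78684/(-60077) = 78684*(-1/60077) = -78684/60077 ≈ -1.3097)
C - 77*(-35)*41 = -78684/60077 - 77*(-35)*41 = -78684/60077 + 2695*41 = -78684/60077 + 110495 = 6638129431/60077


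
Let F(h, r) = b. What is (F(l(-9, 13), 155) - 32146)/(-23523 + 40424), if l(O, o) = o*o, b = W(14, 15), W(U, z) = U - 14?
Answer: -32146/16901 ≈ -1.9020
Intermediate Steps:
W(U, z) = -14 + U
b = 0 (b = -14 + 14 = 0)
l(O, o) = o²
F(h, r) = 0
(F(l(-9, 13), 155) - 32146)/(-23523 + 40424) = (0 - 32146)/(-23523 + 40424) = -32146/16901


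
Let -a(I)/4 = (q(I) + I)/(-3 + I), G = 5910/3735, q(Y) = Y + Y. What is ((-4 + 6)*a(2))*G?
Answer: 6304/83 ≈ 75.952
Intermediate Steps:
q(Y) = 2*Y
G = 394/249 (G = 5910*(1/3735) = 394/249 ≈ 1.5823)
a(I) = -12*I/(-3 + I) (a(I) = -4*(2*I + I)/(-3 + I) = -4*3*I/(-3 + I) = -12*I/(-3 + I))
((-4 + 6)*a(2))*G = ((-4 + 6)*(-12*2/(-3 + 2)))*(394/249) = (2*(-12*2/(-1)))*(394/249) = (2*(-12*2*(-1)))*(394/249) = (2*24)*(394/249) = 48*(394/249) = 6304/83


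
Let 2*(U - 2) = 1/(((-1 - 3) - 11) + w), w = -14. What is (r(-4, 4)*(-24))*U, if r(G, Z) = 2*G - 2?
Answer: 13800/29 ≈ 475.86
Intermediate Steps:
r(G, Z) = -2 + 2*G
U = 115/58 (U = 2 + 1/(2*(((-1 - 3) - 11) - 14)) = 2 + 1/(2*((-4 - 11) - 14)) = 2 + 1/(2*(-15 - 14)) = 2 + (½)/(-29) = 2 + (½)*(-1/29) = 2 - 1/58 = 115/58 ≈ 1.9828)
(r(-4, 4)*(-24))*U = ((-2 + 2*(-4))*(-24))*(115/58) = ((-2 - 8)*(-24))*(115/58) = -10*(-24)*(115/58) = 240*(115/58) = 13800/29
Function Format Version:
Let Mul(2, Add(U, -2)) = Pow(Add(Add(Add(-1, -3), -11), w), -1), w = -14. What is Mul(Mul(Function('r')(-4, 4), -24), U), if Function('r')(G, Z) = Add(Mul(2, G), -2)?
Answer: Rational(13800, 29) ≈ 475.86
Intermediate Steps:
Function('r')(G, Z) = Add(-2, Mul(2, G))
U = Rational(115, 58) (U = Add(2, Mul(Rational(1, 2), Pow(Add(Add(Add(-1, -3), -11), -14), -1))) = Add(2, Mul(Rational(1, 2), Pow(Add(Add(-4, -11), -14), -1))) = Add(2, Mul(Rational(1, 2), Pow(Add(-15, -14), -1))) = Add(2, Mul(Rational(1, 2), Pow(-29, -1))) = Add(2, Mul(Rational(1, 2), Rational(-1, 29))) = Add(2, Rational(-1, 58)) = Rational(115, 58) ≈ 1.9828)
Mul(Mul(Function('r')(-4, 4), -24), U) = Mul(Mul(Add(-2, Mul(2, -4)), -24), Rational(115, 58)) = Mul(Mul(Add(-2, -8), -24), Rational(115, 58)) = Mul(Mul(-10, -24), Rational(115, 58)) = Mul(240, Rational(115, 58)) = Rational(13800, 29)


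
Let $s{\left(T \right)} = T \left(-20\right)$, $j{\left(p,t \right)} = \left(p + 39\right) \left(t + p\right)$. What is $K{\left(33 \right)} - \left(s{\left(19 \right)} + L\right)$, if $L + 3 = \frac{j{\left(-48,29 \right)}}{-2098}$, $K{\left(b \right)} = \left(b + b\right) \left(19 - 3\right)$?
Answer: $\frac{3019193}{2098} \approx 1439.1$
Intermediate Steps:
$j{\left(p,t \right)} = \left(39 + p\right) \left(p + t\right)$
$K{\left(b \right)} = 32 b$ ($K{\left(b \right)} = 2 b 16 = 32 b$)
$s{\left(T \right)} = - 20 T$
$L = - \frac{6465}{2098}$ ($L = -3 + \frac{\left(-48\right)^{2} + 39 \left(-48\right) + 39 \cdot 29 - 1392}{-2098} = -3 + \left(2304 - 1872 + 1131 - 1392\right) \left(- \frac{1}{2098}\right) = -3 + 171 \left(- \frac{1}{2098}\right) = -3 - \frac{171}{2098} = - \frac{6465}{2098} \approx -3.0815$)
$K{\left(33 \right)} - \left(s{\left(19 \right)} + L\right) = 32 \cdot 33 - \left(\left(-20\right) 19 - \frac{6465}{2098}\right) = 1056 - \left(-380 - \frac{6465}{2098}\right) = 1056 - - \frac{803705}{2098} = 1056 + \frac{803705}{2098} = \frac{3019193}{2098}$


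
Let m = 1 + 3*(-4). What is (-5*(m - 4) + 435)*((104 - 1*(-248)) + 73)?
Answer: 216750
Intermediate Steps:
m = -11 (m = 1 - 12 = -11)
(-5*(m - 4) + 435)*((104 - 1*(-248)) + 73) = (-5*(-11 - 4) + 435)*((104 - 1*(-248)) + 73) = (-5*(-15) + 435)*((104 + 248) + 73) = (75 + 435)*(352 + 73) = 510*425 = 216750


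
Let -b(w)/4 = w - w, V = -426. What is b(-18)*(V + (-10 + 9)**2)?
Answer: 0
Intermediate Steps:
b(w) = 0 (b(w) = -4*(w - w) = -4*0 = 0)
b(-18)*(V + (-10 + 9)**2) = 0*(-426 + (-10 + 9)**2) = 0*(-426 + (-1)**2) = 0*(-426 + 1) = 0*(-425) = 0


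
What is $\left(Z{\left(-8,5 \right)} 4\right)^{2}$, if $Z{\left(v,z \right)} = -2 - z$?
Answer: $784$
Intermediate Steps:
$\left(Z{\left(-8,5 \right)} 4\right)^{2} = \left(\left(-2 - 5\right) 4\right)^{2} = \left(\left(-7\right) 4\right)^{2} = \left(-28\right)^{2} = 784$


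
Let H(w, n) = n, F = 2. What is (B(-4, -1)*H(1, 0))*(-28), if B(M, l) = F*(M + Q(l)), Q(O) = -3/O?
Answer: 0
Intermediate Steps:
B(M, l) = -6/l + 2*M (B(M, l) = 2*(M - 3/l) = -6/l + 2*M)
(B(-4, -1)*H(1, 0))*(-28) = ((-6/(-1) + 2*(-4))*0)*(-28) = ((-6*(-1) - 8)*0)*(-28) = ((6 - 8)*0)*(-28) = -2*0*(-28) = 0*(-28) = 0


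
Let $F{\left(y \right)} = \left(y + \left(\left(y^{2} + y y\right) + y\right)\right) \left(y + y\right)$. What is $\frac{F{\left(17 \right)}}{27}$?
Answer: $\frac{2312}{3} \approx 770.67$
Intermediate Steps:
$F{\left(y \right)} = 2 y \left(2 y + 2 y^{2}\right)$ ($F{\left(y \right)} = \left(y + \left(\left(y^{2} + y^{2}\right) + y\right)\right) 2 y = \left(y + \left(2 y^{2} + y\right)\right) 2 y = \left(y + \left(y + 2 y^{2}\right)\right) 2 y = \left(2 y + 2 y^{2}\right) 2 y = 2 y \left(2 y + 2 y^{2}\right)$)
$\frac{F{\left(17 \right)}}{27} = \frac{4 \cdot 17^{2} \left(1 + 17\right)}{27} = \frac{4 \cdot 289 \cdot 18}{27} = \frac{1}{27} \cdot 20808 = \frac{2312}{3}$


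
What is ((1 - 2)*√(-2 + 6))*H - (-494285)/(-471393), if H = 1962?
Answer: -1850240417/471393 ≈ -3925.0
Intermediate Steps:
((1 - 2)*√(-2 + 6))*H - (-494285)/(-471393) = ((1 - 2)*√(-2 + 6))*1962 - (-494285)/(-471393) = -√4*1962 - (-494285)*(-1)/471393 = -1*2*1962 - 1*494285/471393 = -2*1962 - 494285/471393 = -3924 - 494285/471393 = -1850240417/471393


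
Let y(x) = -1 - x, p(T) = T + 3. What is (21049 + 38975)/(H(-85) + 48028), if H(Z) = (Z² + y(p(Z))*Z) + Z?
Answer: 60024/48283 ≈ 1.2432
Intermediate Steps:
p(T) = 3 + T
H(Z) = Z + Z² + Z*(-4 - Z) (H(Z) = (Z² + (-1 - (3 + Z))*Z) + Z = (Z² + (-1 + (-3 - Z))*Z) + Z = (Z² + (-4 - Z)*Z) + Z = (Z² + Z*(-4 - Z)) + Z = Z + Z² + Z*(-4 - Z))
(21049 + 38975)/(H(-85) + 48028) = (21049 + 38975)/(-3*(-85) + 48028) = 60024/(255 + 48028) = 60024/48283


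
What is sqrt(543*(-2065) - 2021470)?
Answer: I*sqrt(3142765) ≈ 1772.8*I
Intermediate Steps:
sqrt(543*(-2065) - 2021470) = sqrt(-1121295 - 2021470) = sqrt(-3142765) = I*sqrt(3142765)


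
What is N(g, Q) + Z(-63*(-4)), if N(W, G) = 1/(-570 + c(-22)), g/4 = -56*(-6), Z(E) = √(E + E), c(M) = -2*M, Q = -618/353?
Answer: -1/526 + 6*√14 ≈ 22.448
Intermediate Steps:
Q = -618/353 (Q = -618*1/353 = -618/353 ≈ -1.7507)
Z(E) = √2*√E (Z(E) = √(2*E) = √2*√E)
g = 1344 (g = 4*(-56*(-6)) = 4*336 = 1344)
N(W, G) = -1/526 (N(W, G) = 1/(-570 - 2*(-22)) = 1/(-570 + 44) = 1/(-526) = -1/526)
N(g, Q) + Z(-63*(-4)) = -1/526 + √2*√(-63*(-4)) = -1/526 + √2*√252 = -1/526 + √2*(6*√7) = -1/526 + 6*√14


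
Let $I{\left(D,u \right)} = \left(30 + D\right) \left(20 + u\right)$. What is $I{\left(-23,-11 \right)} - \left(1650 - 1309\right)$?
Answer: $-278$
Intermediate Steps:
$I{\left(D,u \right)} = \left(20 + u\right) \left(30 + D\right)$
$I{\left(-23,-11 \right)} - \left(1650 - 1309\right) = \left(600 + 20 \left(-23\right) + 30 \left(-11\right) - -253\right) - \left(1650 - 1309\right) = \left(600 - 460 - 330 + 253\right) - \left(1650 - 1309\right) = 63 - 341 = -278$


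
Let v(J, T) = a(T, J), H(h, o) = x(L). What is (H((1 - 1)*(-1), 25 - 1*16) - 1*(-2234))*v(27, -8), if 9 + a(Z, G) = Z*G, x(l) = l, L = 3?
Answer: -503325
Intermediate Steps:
H(h, o) = 3
a(Z, G) = -9 + G*Z (a(Z, G) = -9 + Z*G = -9 + G*Z)
v(J, T) = -9 + J*T
(H((1 - 1)*(-1), 25 - 1*16) - 1*(-2234))*v(27, -8) = (3 - 1*(-2234))*(-9 + 27*(-8)) = (3 + 2234)*(-9 - 216) = 2237*(-225) = -503325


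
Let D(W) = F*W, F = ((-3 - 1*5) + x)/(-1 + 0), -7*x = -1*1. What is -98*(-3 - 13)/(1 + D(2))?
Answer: 10976/117 ≈ 93.812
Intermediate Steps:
x = ⅐ (x = -(-1)/7 = -⅐*(-1) = ⅐ ≈ 0.14286)
F = 55/7 (F = ((-3 - 1*5) + ⅐)/(-1 + 0) = ((-3 - 5) + ⅐)/(-1) = (-8 + ⅐)*(-1) = -55/7*(-1) = 55/7 ≈ 7.8571)
D(W) = 55*W/7
-98*(-3 - 13)/(1 + D(2)) = -98*(-3 - 13)/(1 + (55/7)*2) = -(-1568)/(1 + 110/7) = -(-1568)/117/7 = -(-1568)*7/117 = -98*(-112/117) = 10976/117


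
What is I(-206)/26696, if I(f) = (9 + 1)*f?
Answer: -515/6674 ≈ -0.077165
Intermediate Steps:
I(f) = 10*f
I(-206)/26696 = (10*(-206))/26696 = -2060*1/26696 = -515/6674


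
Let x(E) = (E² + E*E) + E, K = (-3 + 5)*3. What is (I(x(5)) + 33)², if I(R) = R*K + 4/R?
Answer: 398760961/3025 ≈ 1.3182e+5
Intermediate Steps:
K = 6 (K = 2*3 = 6)
x(E) = E + 2*E² (x(E) = (E² + E²) + E = 2*E² + E = E + 2*E²)
I(R) = 4/R + 6*R (I(R) = R*6 + 4/R = 6*R + 4/R = 4/R + 6*R)
(I(x(5)) + 33)² = ((4/((5*(1 + 2*5))) + 6*(5*(1 + 2*5))) + 33)² = ((4/((5*(1 + 10))) + 6*(5*(1 + 10))) + 33)² = ((4/((5*11)) + 6*(5*11)) + 33)² = ((4/55 + 6*55) + 33)² = ((4*(1/55) + 330) + 33)² = ((4/55 + 330) + 33)² = (18154/55 + 33)² = (19969/55)² = 398760961/3025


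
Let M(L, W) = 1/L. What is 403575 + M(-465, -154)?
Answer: 187662374/465 ≈ 4.0358e+5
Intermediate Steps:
403575 + M(-465, -154) = 403575 + 1/(-465) = 403575 - 1/465 = 187662374/465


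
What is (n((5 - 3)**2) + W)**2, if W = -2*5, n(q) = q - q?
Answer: 100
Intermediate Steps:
n(q) = 0
W = -10
(n((5 - 3)**2) + W)**2 = (0 - 10)**2 = (-10)**2 = 100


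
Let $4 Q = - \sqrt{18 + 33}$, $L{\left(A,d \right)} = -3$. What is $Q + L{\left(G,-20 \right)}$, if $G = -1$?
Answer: $-3 - \frac{\sqrt{51}}{4} \approx -4.7854$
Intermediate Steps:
$Q = - \frac{\sqrt{51}}{4}$ ($Q = \frac{\left(-1\right) \sqrt{18 + 33}}{4} = \frac{\left(-1\right) \sqrt{51}}{4} = - \frac{\sqrt{51}}{4} \approx -1.7854$)
$Q + L{\left(G,-20 \right)} = - \frac{\sqrt{51}}{4} - 3 = -3 - \frac{\sqrt{51}}{4}$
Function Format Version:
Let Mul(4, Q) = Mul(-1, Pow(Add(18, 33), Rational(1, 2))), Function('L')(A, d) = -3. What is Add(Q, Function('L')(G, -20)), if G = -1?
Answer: Add(-3, Mul(Rational(-1, 4), Pow(51, Rational(1, 2)))) ≈ -4.7854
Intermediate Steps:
Q = Mul(Rational(-1, 4), Pow(51, Rational(1, 2))) (Q = Mul(Rational(1, 4), Mul(-1, Pow(Add(18, 33), Rational(1, 2)))) = Mul(Rational(1, 4), Mul(-1, Pow(51, Rational(1, 2)))) = Mul(Rational(-1, 4), Pow(51, Rational(1, 2))) ≈ -1.7854)
Add(Q, Function('L')(G, -20)) = Add(Mul(Rational(-1, 4), Pow(51, Rational(1, 2))), -3) = Add(-3, Mul(Rational(-1, 4), Pow(51, Rational(1, 2))))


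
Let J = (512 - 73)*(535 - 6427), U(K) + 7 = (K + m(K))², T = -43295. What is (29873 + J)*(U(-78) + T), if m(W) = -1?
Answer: 94754414615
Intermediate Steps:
U(K) = -7 + (-1 + K)² (U(K) = -7 + (K - 1)² = -7 + (-1 + K)²)
J = -2586588 (J = 439*(-5892) = -2586588)
(29873 + J)*(U(-78) + T) = (29873 - 2586588)*((-7 + (-1 - 78)²) - 43295) = -2556715*((-7 + (-79)²) - 43295) = -2556715*((-7 + 6241) - 43295) = -2556715*(6234 - 43295) = -2556715*(-37061) = 94754414615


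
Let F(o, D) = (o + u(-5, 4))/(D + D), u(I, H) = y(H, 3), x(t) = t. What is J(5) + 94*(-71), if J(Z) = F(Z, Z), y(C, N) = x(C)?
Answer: -66731/10 ≈ -6673.1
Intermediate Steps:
y(C, N) = C
u(I, H) = H
F(o, D) = (4 + o)/(2*D) (F(o, D) = (o + 4)/(D + D) = (4 + o)/((2*D)) = (4 + o)*(1/(2*D)) = (4 + o)/(2*D))
J(Z) = (4 + Z)/(2*Z)
J(5) + 94*(-71) = (½)*(4 + 5)/5 + 94*(-71) = (½)*(⅕)*9 - 6674 = 9/10 - 6674 = -66731/10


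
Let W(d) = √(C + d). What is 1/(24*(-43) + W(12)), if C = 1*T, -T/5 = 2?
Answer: -516/532511 - √2/1065022 ≈ -0.00097032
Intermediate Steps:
T = -10 (T = -5*2 = -10)
C = -10 (C = 1*(-10) = -10)
W(d) = √(-10 + d)
1/(24*(-43) + W(12)) = 1/(24*(-43) + √(-10 + 12)) = 1/(-1032 + √2)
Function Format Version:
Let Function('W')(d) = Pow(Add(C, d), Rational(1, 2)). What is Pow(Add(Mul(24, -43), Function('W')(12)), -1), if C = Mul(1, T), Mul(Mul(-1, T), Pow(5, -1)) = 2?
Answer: Add(Rational(-516, 532511), Mul(Rational(-1, 1065022), Pow(2, Rational(1, 2)))) ≈ -0.00097032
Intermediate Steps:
T = -10 (T = Mul(-5, 2) = -10)
C = -10 (C = Mul(1, -10) = -10)
Function('W')(d) = Pow(Add(-10, d), Rational(1, 2))
Pow(Add(Mul(24, -43), Function('W')(12)), -1) = Pow(Add(Mul(24, -43), Pow(Add(-10, 12), Rational(1, 2))), -1) = Pow(Add(-1032, Pow(2, Rational(1, 2))), -1)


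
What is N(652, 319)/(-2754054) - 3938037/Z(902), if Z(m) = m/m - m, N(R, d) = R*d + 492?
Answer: 5422689355759/1240701327 ≈ 4370.7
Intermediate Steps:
N(R, d) = 492 + R*d
Z(m) = 1 - m
N(652, 319)/(-2754054) - 3938037/Z(902) = (492 + 652*319)/(-2754054) - 3938037/(1 - 1*902) = (492 + 207988)*(-1/2754054) - 3938037/(1 - 902) = 208480*(-1/2754054) - 3938037/(-901) = -104240/1377027 - 3938037*(-1/901) = -104240/1377027 + 3938037/901 = 5422689355759/1240701327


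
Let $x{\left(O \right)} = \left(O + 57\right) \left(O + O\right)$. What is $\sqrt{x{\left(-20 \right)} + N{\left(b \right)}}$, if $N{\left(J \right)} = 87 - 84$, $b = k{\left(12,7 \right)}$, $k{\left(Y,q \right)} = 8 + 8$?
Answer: $i \sqrt{1477} \approx 38.432 i$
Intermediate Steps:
$k{\left(Y,q \right)} = 16$
$b = 16$
$N{\left(J \right)} = 3$
$x{\left(O \right)} = 2 O \left(57 + O\right)$ ($x{\left(O \right)} = \left(57 + O\right) 2 O = 2 O \left(57 + O\right)$)
$\sqrt{x{\left(-20 \right)} + N{\left(b \right)}} = \sqrt{2 \left(-20\right) \left(57 - 20\right) + 3} = \sqrt{2 \left(-20\right) 37 + 3} = \sqrt{-1480 + 3} = \sqrt{-1477} = i \sqrt{1477}$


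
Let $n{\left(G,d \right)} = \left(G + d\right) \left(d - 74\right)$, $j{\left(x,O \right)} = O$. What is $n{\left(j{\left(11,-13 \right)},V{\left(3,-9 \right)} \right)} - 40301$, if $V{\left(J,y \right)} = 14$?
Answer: $-40361$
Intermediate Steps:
$n{\left(G,d \right)} = \left(-74 + d\right) \left(G + d\right)$ ($n{\left(G,d \right)} = \left(G + d\right) \left(-74 + d\right) = \left(-74 + d\right) \left(G + d\right)$)
$n{\left(j{\left(11,-13 \right)},V{\left(3,-9 \right)} \right)} - 40301 = \left(14^{2} - -962 - 1036 - 182\right) - 40301 = \left(196 + 962 - 1036 - 182\right) - 40301 = -60 - 40301 = -40361$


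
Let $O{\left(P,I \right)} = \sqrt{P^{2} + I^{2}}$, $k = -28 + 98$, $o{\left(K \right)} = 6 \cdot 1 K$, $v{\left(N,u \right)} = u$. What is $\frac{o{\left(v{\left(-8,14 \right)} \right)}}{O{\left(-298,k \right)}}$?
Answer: $\frac{21 \sqrt{23426}}{11713} \approx 0.27441$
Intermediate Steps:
$o{\left(K \right)} = 6 K$
$k = 70$
$O{\left(P,I \right)} = \sqrt{I^{2} + P^{2}}$
$\frac{o{\left(v{\left(-8,14 \right)} \right)}}{O{\left(-298,k \right)}} = \frac{6 \cdot 14}{\sqrt{70^{2} + \left(-298\right)^{2}}} = \frac{84}{\sqrt{4900 + 88804}} = \frac{84}{\sqrt{93704}} = \frac{84}{2 \sqrt{23426}} = 84 \frac{\sqrt{23426}}{46852} = \frac{21 \sqrt{23426}}{11713}$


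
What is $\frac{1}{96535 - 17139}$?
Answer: $\frac{1}{79396} \approx 1.2595 \cdot 10^{-5}$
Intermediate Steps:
$\frac{1}{96535 - 17139} = \frac{1}{79396}$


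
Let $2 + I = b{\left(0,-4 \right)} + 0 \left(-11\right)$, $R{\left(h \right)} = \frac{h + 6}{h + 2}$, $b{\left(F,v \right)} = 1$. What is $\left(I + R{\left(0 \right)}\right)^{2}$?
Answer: $4$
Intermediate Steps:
$R{\left(h \right)} = \frac{6 + h}{2 + h}$
$I = -1$ ($I = -2 + \left(1 + 0 \left(-11\right)\right) = -2 + \left(1 + 0\right) = -2 + 1 = -1$)
$\left(I + R{\left(0 \right)}\right)^{2} = \left(-1 + \frac{6 + 0}{2 + 0}\right)^{2} = \left(-1 + \frac{1}{2} \cdot 6\right)^{2} = \left(-1 + 3\right)^{2} = 2^{2} = 4$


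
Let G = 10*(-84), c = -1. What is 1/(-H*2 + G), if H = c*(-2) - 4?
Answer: -1/836 ≈ -0.0011962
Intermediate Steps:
H = -2 (H = -1*(-2) - 4 = 2 - 4 = -2)
G = -840
1/(-H*2 + G) = 1/(-1*(-2)*2 - 840) = 1/(2*2 - 840) = 1/(4 - 840) = 1/(-836) = -1/836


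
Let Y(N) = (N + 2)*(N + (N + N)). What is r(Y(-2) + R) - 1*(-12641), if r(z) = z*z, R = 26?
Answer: 13317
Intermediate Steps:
Y(N) = 3*N*(2 + N) (Y(N) = (2 + N)*(N + 2*N) = (2 + N)*(3*N) = 3*N*(2 + N))
r(z) = z²
r(Y(-2) + R) - 1*(-12641) = (3*(-2)*(2 - 2) + 26)² - 1*(-12641) = (3*(-2)*0 + 26)² + 12641 = (0 + 26)² + 12641 = 26² + 12641 = 676 + 12641 = 13317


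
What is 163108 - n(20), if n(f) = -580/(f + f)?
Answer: 326245/2 ≈ 1.6312e+5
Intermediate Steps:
n(f) = -290/f (n(f) = -580*1/(2*f) = -290/f)
163108 - n(20) = 163108 - (-290)/20 = 163108 - 1*(-29/2) = 163108 + 29/2 = 326245/2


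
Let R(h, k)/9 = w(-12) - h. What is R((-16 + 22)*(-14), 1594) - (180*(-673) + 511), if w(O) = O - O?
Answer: 121385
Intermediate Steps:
w(O) = 0
R(h, k) = -9*h (R(h, k) = 9*(0 - h) = 9*(-h) = -9*h)
R((-16 + 22)*(-14), 1594) - (180*(-673) + 511) = -9*(-16 + 22)*(-14) - (180*(-673) + 511) = -54*(-14) - (-121140 + 511) = -9*(-84) - 1*(-120629) = 756 + 120629 = 121385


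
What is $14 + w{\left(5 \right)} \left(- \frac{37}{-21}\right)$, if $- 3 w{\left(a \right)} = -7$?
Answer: $\frac{163}{9} \approx 18.111$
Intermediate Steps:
$w{\left(a \right)} = \frac{7}{3}$ ($w{\left(a \right)} = \left(- \frac{1}{3}\right) \left(-7\right) = \frac{7}{3}$)
$14 + w{\left(5 \right)} \left(- \frac{37}{-21}\right) = 14 + \frac{7 \left(- \frac{37}{-21}\right)}{3} = 14 + \frac{7 \left(\left(-37\right) \left(- \frac{1}{21}\right)\right)}{3} = 14 + \frac{7}{3} \cdot \frac{37}{21} = 14 + \frac{37}{9} = \frac{163}{9}$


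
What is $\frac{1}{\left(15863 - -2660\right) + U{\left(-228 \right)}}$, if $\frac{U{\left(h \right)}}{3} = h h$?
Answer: $\frac{1}{174475} \approx 5.7315 \cdot 10^{-6}$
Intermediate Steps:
$U{\left(h \right)} = 3 h^{2}$ ($U{\left(h \right)} = 3 h h = 3 h^{2}$)
$\frac{1}{\left(15863 - -2660\right) + U{\left(-228 \right)}} = \frac{1}{\left(15863 - -2660\right) + 3 \left(-228\right)^{2}} = \frac{1}{\left(15863 + 2660\right) + 3 \cdot 51984} = \frac{1}{18523 + 155952} = \frac{1}{174475}$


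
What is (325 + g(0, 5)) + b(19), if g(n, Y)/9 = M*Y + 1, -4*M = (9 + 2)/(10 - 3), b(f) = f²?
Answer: 18965/28 ≈ 677.32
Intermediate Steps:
M = -11/28 (M = -(9 + 2)/(4*(10 - 3)) = -11/(4*7) = -¼*11/7 = -11/28 ≈ -0.39286)
g(n, Y) = 9 - 99*Y/28 (g(n, Y) = 9*(-11*Y/28 + 1) = 9*(1 - 11*Y/28) = 9 - 99*Y/28)
(325 + g(0, 5)) + b(19) = (325 + (9 - 99/28*5)) + 19² = (325 + (9 - 495/28)) + 361 = (325 - 243/28) + 361 = 8857/28 + 361 = 18965/28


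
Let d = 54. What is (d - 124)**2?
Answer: 4900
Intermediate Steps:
(d - 124)**2 = (54 - 124)**2 = (-70)**2 = 4900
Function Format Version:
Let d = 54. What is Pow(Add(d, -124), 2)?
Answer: 4900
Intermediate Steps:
Pow(Add(d, -124), 2) = Pow(Add(54, -124), 2) = Pow(-70, 2) = 4900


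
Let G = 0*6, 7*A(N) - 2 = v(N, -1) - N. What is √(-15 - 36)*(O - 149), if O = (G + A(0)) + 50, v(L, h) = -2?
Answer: -99*I*√51 ≈ -707.0*I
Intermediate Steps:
A(N) = -N/7 (A(N) = 2/7 + (-2 - N)/7 = 2/7 + (-2/7 - N/7) = -N/7)
G = 0
O = 50 (O = (0 - ⅐*0) + 50 = (0 + 0) + 50 = 0 + 50 = 50)
√(-15 - 36)*(O - 149) = √(-15 - 36)*(50 - 149) = √(-51)*(-99) = (I*√51)*(-99) = -99*I*√51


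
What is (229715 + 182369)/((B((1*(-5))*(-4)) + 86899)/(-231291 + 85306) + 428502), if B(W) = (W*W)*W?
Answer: 8594011820/8936395653 ≈ 0.96169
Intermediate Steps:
B(W) = W³ (B(W) = W²*W = W³)
(229715 + 182369)/((B((1*(-5))*(-4)) + 86899)/(-231291 + 85306) + 428502) = (229715 + 182369)/((((1*(-5))*(-4))³ + 86899)/(-231291 + 85306) + 428502) = 412084/(((-5*(-4))³ + 86899)/(-145985) + 428502) = 412084/((20³ + 86899)*(-1/145985) + 428502) = 412084/((8000 + 86899)*(-1/145985) + 428502) = 412084/(94899*(-1/145985) + 428502) = 412084/(-13557/20855 + 428502) = 412084/(8936395653/20855) = 412084*(20855/8936395653) = 8594011820/8936395653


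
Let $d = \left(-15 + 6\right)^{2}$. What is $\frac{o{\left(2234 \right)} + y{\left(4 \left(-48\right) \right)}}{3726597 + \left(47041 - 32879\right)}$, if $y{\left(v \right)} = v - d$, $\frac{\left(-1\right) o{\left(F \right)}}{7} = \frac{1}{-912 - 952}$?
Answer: $- \frac{508865}{6972774776} \approx -7.2979 \cdot 10^{-5}$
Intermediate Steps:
$d = 81$ ($d = \left(-9\right)^{2} = 81$)
$o{\left(F \right)} = \frac{7}{1864}$ ($o{\left(F \right)} = - \frac{7}{-912 - 952} = - \frac{7}{-1864} = \left(-7\right) \left(- \frac{1}{1864}\right) = \frac{7}{1864}$)
$y{\left(v \right)} = -81 + v$ ($y{\left(v \right)} = v - 81 = -81 + v$)
$\frac{o{\left(2234 \right)} + y{\left(4 \left(-48\right) \right)}}{3726597 + \left(47041 - 32879\right)} = \frac{\frac{7}{1864} + \left(-81 + 4 \left(-48\right)\right)}{3726597 + \left(47041 - 32879\right)} = \frac{\frac{7}{1864} - 273}{3726597 + 14162} = \frac{\frac{7}{1864} - 273}{3740759} = \left(- \frac{508865}{1864}\right) \frac{1}{3740759} = - \frac{508865}{6972774776}$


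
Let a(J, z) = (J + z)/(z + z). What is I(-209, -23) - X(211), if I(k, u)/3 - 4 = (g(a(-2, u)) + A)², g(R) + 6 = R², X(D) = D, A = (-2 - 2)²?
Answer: 532744931/4477456 ≈ 118.98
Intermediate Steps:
A = 16 (A = (-4)² = 16)
a(J, z) = (J + z)/(2*z) (a(J, z) = (J + z)/((2*z)) = (J + z)*(1/(2*z)) = (J + z)/(2*z))
g(R) = -6 + R²
I(k, u) = 12 + 3*(10 + (-2 + u)²/(4*u²))² (I(k, u) = 12 + 3*((-6 + ((-2 + u)/(2*u))²) + 16)² = 12 + 3*((-6 + (-2 + u)²/(4*u²)) + 16)² = 12 + 3*(10 + (-2 + u)²/(4*u²))²)
I(-209, -23) - X(211) = (12 + (3/16)*((-2 - 23)² + 40*(-23)²)²/(-23)⁴) - 1*211 = (12 + (3/16)*(1/279841)*((-25)² + 40*529)²) - 211 = (12 + (3/16)*(1/279841)*(625 + 21160)²) - 211 = (12 + (3/16)*(1/279841)*21785²) - 211 = (12 + (3/16)*(1/279841)*474586225) - 211 = (12 + 1423758675/4477456) - 211 = 1477488147/4477456 - 211 = 532744931/4477456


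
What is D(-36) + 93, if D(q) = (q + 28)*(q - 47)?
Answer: 757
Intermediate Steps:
D(q) = (-47 + q)*(28 + q) (D(q) = (28 + q)*(-47 + q) = (-47 + q)*(28 + q))
D(-36) + 93 = (-1316 + (-36)² - 19*(-36)) + 93 = (-1316 + 1296 + 684) + 93 = 664 + 93 = 757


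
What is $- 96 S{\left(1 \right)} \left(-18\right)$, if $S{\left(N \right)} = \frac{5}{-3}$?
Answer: $-2880$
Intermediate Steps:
$S{\left(N \right)} = - \frac{5}{3}$ ($S{\left(N \right)} = 5 \left(- \frac{1}{3}\right) = - \frac{5}{3}$)
$- 96 S{\left(1 \right)} \left(-18\right) = - 96 \left(\left(- \frac{5}{3}\right) \left(-18\right)\right) = \left(-96\right) 30 = -2880$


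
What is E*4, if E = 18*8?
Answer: 576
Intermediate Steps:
E = 144
E*4 = 144*4 = 576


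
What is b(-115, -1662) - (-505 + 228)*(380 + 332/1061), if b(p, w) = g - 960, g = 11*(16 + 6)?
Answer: 111011026/1061 ≈ 1.0463e+5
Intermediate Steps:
g = 242 (g = 11*22 = 242)
b(p, w) = -718 (b(p, w) = 242 - 960 = -718)
b(-115, -1662) - (-505 + 228)*(380 + 332/1061) = -718 - (-505 + 228)*(380 + 332/1061) = -718 - (-277)*(380 + 332*(1/1061)) = -718 - (-277)*(380 + 332/1061) = -718 - (-277)*403512/1061 = -718 - 1*(-111772824/1061) = -718 + 111772824/1061 = 111011026/1061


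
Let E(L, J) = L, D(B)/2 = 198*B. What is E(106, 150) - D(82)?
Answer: -32366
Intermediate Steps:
D(B) = 396*B (D(B) = 2*(198*B) = 396*B)
E(106, 150) - D(82) = 106 - 396*82 = 106 - 1*32472 = 106 - 32472 = -32366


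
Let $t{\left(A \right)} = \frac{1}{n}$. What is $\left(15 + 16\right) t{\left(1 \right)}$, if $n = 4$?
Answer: $\frac{31}{4} \approx 7.75$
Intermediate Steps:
$t{\left(A \right)} = \frac{1}{4}$
$\left(15 + 16\right) t{\left(1 \right)} = \left(15 + 16\right) \frac{1}{4} = 31 \cdot \frac{1}{4} = \frac{31}{4}$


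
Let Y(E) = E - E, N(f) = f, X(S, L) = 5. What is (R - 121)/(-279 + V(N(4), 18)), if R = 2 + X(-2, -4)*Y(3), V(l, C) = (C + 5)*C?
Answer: -119/135 ≈ -0.88148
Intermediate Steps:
V(l, C) = C*(5 + C) (V(l, C) = (5 + C)*C = C*(5 + C))
Y(E) = 0
R = 2 (R = 2 + 5*0 = 2 + 0 = 2)
(R - 121)/(-279 + V(N(4), 18)) = (2 - 121)/(-279 + 18*(5 + 18)) = -119/(-279 + 18*23) = -119/(-279 + 414) = -119/135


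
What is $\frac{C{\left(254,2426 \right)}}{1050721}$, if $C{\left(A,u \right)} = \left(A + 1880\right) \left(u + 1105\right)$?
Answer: $\frac{7535154}{1050721} \approx 7.1714$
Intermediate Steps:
$C{\left(A,u \right)} = \left(1105 + u\right) \left(1880 + A\right)$ ($C{\left(A,u \right)} = \left(1880 + A\right) \left(1105 + u\right) = \left(1105 + u\right) \left(1880 + A\right)$)
$\frac{C{\left(254,2426 \right)}}{1050721} = \frac{2077400 + 1105 \cdot 254 + 1880 \cdot 2426 + 254 \cdot 2426}{1050721} = \left(2077400 + 280670 + 4560880 + 616204\right) \frac{1}{1050721} = 7535154 \cdot \frac{1}{1050721} = \frac{7535154}{1050721}$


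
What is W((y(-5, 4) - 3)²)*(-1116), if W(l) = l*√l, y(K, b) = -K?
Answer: -8928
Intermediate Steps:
W(l) = l^(3/2)
W((y(-5, 4) - 3)²)*(-1116) = ((-1*(-5) - 3)²)^(3/2)*(-1116) = ((5 - 3)²)^(3/2)*(-1116) = (2²)^(3/2)*(-1116) = 4^(3/2)*(-1116) = 8*(-1116) = -8928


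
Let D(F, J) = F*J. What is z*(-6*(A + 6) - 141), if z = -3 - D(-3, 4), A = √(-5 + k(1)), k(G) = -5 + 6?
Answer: -1593 - 108*I ≈ -1593.0 - 108.0*I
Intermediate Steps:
k(G) = 1
A = 2*I (A = √(-5 + 1) = √(-4) = 2*I ≈ 2.0*I)
z = 9 (z = -3 - (-3)*4 = -3 - 1*(-12) = -3 + 12 = 9)
z*(-6*(A + 6) - 141) = 9*(-6*(2*I + 6) - 141) = 9*(-6*(6 + 2*I) - 141) = 9*((-36 - 12*I) - 141) = 9*(-177 - 12*I) = -1593 - 108*I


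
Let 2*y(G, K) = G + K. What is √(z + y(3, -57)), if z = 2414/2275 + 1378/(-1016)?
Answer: 33*I*√334771619/115570 ≈ 5.2245*I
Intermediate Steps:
y(G, K) = G/2 + K/2 (y(G, K) = (G + K)/2 = G/2 + K/2)
z = -341163/1155700 (z = 2414*(1/2275) + 1378*(-1/1016) = 2414/2275 - 689/508 = -341163/1155700 ≈ -0.29520)
√(z + y(3, -57)) = √(-341163/1155700 + ((½)*3 + (½)*(-57))) = √(-341163/1155700 + (3/2 - 57/2)) = √(-341163/1155700 - 27) = √(-31545063/1155700) = 33*I*√334771619/115570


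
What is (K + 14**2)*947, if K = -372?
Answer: -166672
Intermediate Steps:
(K + 14**2)*947 = (-372 + 14**2)*947 = (-372 + 196)*947 = -176*947 = -166672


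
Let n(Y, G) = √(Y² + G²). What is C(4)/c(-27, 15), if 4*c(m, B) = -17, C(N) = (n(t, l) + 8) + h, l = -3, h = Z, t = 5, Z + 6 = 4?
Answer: -24/17 - 4*√34/17 ≈ -2.7838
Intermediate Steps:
Z = -2 (Z = -6 + 4 = -2)
h = -2
n(Y, G) = √(G² + Y²)
C(N) = 6 + √34 (C(N) = (√((-3)² + 5²) + 8) - 2 = (√(9 + 25) + 8) - 2 = (√34 + 8) - 2 = (8 + √34) - 2 = 6 + √34)
c(m, B) = -17/4 (c(m, B) = (¼)*(-17) = -17/4)
C(4)/c(-27, 15) = (6 + √34)/(-17/4) = (6 + √34)*(-4/17) = -24/17 - 4*√34/17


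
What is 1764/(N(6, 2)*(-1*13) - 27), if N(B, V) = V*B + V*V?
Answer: -1764/235 ≈ -7.5064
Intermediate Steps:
N(B, V) = V² + B*V (N(B, V) = B*V + V² = V² + B*V)
1764/(N(6, 2)*(-1*13) - 27) = 1764/((2*(6 + 2))*(-1*13) - 27) = 1764/((2*8)*(-13) - 27) = 1764/(16*(-13) - 27) = 1764/(-208 - 27) = 1764/(-235) = 1764*(-1/235) = -1764/235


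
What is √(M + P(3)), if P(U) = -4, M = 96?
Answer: 2*√23 ≈ 9.5917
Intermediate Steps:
√(M + P(3)) = √(96 - 4) = √92 = 2*√23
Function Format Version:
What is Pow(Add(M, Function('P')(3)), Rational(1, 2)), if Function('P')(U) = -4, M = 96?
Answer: Mul(2, Pow(23, Rational(1, 2))) ≈ 9.5917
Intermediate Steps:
Pow(Add(M, Function('P')(3)), Rational(1, 2)) = Pow(Add(96, -4), Rational(1, 2)) = Pow(92, Rational(1, 2)) = Mul(2, Pow(23, Rational(1, 2)))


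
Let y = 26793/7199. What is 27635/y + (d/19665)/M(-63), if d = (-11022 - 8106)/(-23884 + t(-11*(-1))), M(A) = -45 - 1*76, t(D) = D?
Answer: 1255669808461209269/169108389572265 ≈ 7425.2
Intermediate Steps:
M(A) = -121 (M(A) = -45 - 76 = -121)
d = 19128/23873 (d = (-11022 - 8106)/(-23884 - 11*(-1)) = -19128/(-23884 + 11) = -19128/(-23873) = -19128*(-1/23873) = 19128/23873 ≈ 0.80124)
y = 26793/7199 (y = 26793*(1/7199) = 26793/7199 ≈ 3.7218)
27635/y + (d/19665)/M(-63) = 27635/(26793/7199) + ((19128/23873)/19665)/(-121) = 27635*(7199/26793) + ((19128/23873)*(1/19665))*(-1/121) = 198944365/26793 + (6376/156487515)*(-1/121) = 198944365/26793 - 6376/18934989315 = 1255669808461209269/169108389572265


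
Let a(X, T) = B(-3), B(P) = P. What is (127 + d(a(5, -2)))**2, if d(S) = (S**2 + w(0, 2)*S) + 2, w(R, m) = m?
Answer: 17424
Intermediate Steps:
a(X, T) = -3
d(S) = 2 + S**2 + 2*S (d(S) = (S**2 + 2*S) + 2 = 2 + S**2 + 2*S)
(127 + d(a(5, -2)))**2 = (127 + (2 + (-3)**2 + 2*(-3)))**2 = (127 + (2 + 9 - 6))**2 = (127 + 5)**2 = 132**2 = 17424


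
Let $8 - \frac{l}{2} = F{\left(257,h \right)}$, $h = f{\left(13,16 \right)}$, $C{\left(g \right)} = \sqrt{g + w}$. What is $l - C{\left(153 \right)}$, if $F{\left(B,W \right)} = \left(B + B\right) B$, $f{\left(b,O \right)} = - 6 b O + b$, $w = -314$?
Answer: $-264180 - i \sqrt{161} \approx -2.6418 \cdot 10^{5} - 12.689 i$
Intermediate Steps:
$C{\left(g \right)} = \sqrt{-314 + g}$ ($C{\left(g \right)} = \sqrt{g - 314} = \sqrt{-314 + g}$)
$f{\left(b,O \right)} = b - 6 O b$ ($f{\left(b,O \right)} = - 6 O b + b = b - 6 O b$)
$h = -1235$ ($h = 13 \left(1 - 96\right) = 13 \left(-95\right) = -1235$)
$F{\left(B,W \right)} = 2 B^{2}$ ($F{\left(B,W \right)} = 2 B B = 2 B^{2}$)
$l = -264180$ ($l = 16 - 2 \cdot 2 \cdot 257^{2} = 16 - 2 \cdot 2 \cdot 66049 = 16 - 264196 = -264180$)
$l - C{\left(153 \right)} = -264180 - \sqrt{-314 + 153} = -264180 - \sqrt{-161} = -264180 - i \sqrt{161}$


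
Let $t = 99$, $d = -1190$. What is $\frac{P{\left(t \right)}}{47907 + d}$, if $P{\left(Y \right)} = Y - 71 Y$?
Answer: $- \frac{630}{4247} \approx -0.14834$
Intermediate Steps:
$P{\left(Y \right)} = - 70 Y$
$\frac{P{\left(t \right)}}{47907 + d} = \frac{\left(-70\right) 99}{47907 - 1190} = - \frac{6930}{46717} = \left(-6930\right) \frac{1}{46717} = - \frac{630}{4247}$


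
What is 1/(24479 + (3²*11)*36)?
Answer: 1/28043 ≈ 3.5660e-5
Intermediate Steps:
1/(24479 + (3²*11)*36) = 1/(24479 + (9*11)*36) = 1/(24479 + 99*36) = 1/(24479 + 3564) = 1/28043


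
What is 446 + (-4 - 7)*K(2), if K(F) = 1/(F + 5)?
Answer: 3111/7 ≈ 444.43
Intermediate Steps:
K(F) = 1/(5 + F)
446 + (-4 - 7)*K(2) = 446 + (-4 - 7)/(5 + 2) = 446 - 11/7 = 3111/7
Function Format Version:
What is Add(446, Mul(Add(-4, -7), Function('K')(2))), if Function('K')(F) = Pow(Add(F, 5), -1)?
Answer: Rational(3111, 7) ≈ 444.43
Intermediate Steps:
Function('K')(F) = Pow(Add(5, F), -1)
Add(446, Mul(Add(-4, -7), Function('K')(2))) = Add(446, Mul(Add(-4, -7), Pow(Add(5, 2), -1))) = Add(446, Mul(-11, Pow(7, -1))) = Add(446, Mul(-11, Rational(1, 7))) = Add(446, Rational(-11, 7)) = Rational(3111, 7)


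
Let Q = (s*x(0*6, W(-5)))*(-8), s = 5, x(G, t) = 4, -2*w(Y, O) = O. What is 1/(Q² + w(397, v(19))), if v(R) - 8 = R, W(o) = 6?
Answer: 2/51173 ≈ 3.9083e-5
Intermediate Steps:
v(R) = 8 + R
w(Y, O) = -O/2
Q = -160 (Q = (5*4)*(-8) = 20*(-8) = -160)
1/(Q² + w(397, v(19))) = 1/((-160)² - (8 + 19)/2) = 1/(25600 - ½*27) = 1/(25600 - 27/2) = 1/(51173/2) = 2/51173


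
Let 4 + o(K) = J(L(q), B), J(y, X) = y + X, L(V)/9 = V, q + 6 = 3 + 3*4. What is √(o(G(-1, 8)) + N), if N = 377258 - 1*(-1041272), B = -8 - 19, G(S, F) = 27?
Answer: 6*√39405 ≈ 1191.0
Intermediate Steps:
q = 9 (q = -6 + (3 + 3*4) = -6 + (3 + 12) = -6 + 15 = 9)
L(V) = 9*V
B = -27
J(y, X) = X + y
N = 1418530 (N = 377258 + 1041272 = 1418530)
o(K) = 50 (o(K) = -4 + (-27 + 9*9) = -4 + (-27 + 81) = -4 + 54 = 50)
√(o(G(-1, 8)) + N) = √(50 + 1418530) = √1418580 = 6*√39405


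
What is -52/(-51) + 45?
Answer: 2347/51 ≈ 46.020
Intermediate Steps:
-52/(-51) + 45 = -52*(-1/51) + 45 = 52/51 + 45 = 2347/51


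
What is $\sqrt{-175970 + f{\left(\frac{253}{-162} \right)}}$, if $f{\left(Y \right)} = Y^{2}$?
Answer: $\frac{i \sqrt{4618092671}}{162} \approx 419.48 i$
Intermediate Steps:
$\sqrt{-175970 + f{\left(\frac{253}{-162} \right)}} = \sqrt{-175970 + \left(\frac{253}{-162}\right)^{2}} = \sqrt{-175970 + \left(253 \left(- \frac{1}{162}\right)\right)^{2}} = \sqrt{-175970 + \left(- \frac{253}{162}\right)^{2}} = \sqrt{-175970 + \frac{64009}{26244}} = \sqrt{- \frac{4618092671}{26244}} = \frac{i \sqrt{4618092671}}{162}$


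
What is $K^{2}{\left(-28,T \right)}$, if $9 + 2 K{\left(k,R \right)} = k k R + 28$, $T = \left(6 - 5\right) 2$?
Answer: $\frac{2518569}{4} \approx 6.2964 \cdot 10^{5}$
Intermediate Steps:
$T = 2$ ($T = 1 \cdot 2 = 2$)
$K{\left(k,R \right)} = \frac{19}{2} + \frac{R k^{2}}{2}$ ($K{\left(k,R \right)} = - \frac{9}{2} + \frac{k k R + 28}{2} = - \frac{9}{2} + \frac{k^{2} R + 28}{2} = - \frac{9}{2} + \frac{R k^{2} + 28}{2} = - \frac{9}{2} + \frac{28 + R k^{2}}{2} = - \frac{9}{2} + \left(14 + \frac{R k^{2}}{2}\right) = \frac{19}{2} + \frac{R k^{2}}{2}$)
$K^{2}{\left(-28,T \right)} = \left(\frac{19}{2} + \frac{1}{2} \cdot 2 \left(-28\right)^{2}\right)^{2} = \left(\frac{19}{2} + \frac{1}{2} \cdot 2 \cdot 784\right)^{2} = \left(\frac{19}{2} + 784\right)^{2} = \left(\frac{1587}{2}\right)^{2} = \frac{2518569}{4}$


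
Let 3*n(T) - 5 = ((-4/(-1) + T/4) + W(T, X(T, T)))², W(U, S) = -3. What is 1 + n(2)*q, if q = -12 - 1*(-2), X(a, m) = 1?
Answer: -139/6 ≈ -23.167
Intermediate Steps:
q = -10 (q = -12 + 2 = -10)
n(T) = 5/3 + (1 + T/4)²/3 (n(T) = 5/3 + ((-4/(-1) + T/4) - 3)²/3 = 5/3 + ((-4*(-1) + T*(¼)) - 3)²/3 = 5/3 + ((4 + T/4) - 3)²/3 = 5/3 + (1 + T/4)²/3)
1 + n(2)*q = 1 + (5/3 + (4 + 2)²/48)*(-10) = 1 + (5/3 + (1/48)*6²)*(-10) = 1 + (5/3 + (1/48)*36)*(-10) = 1 + (5/3 + ¾)*(-10) = 1 + (29/12)*(-10) = 1 - 145/6 = -139/6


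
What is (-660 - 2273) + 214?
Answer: -2719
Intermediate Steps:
(-660 - 2273) + 214 = -2933 + 214 = -2719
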